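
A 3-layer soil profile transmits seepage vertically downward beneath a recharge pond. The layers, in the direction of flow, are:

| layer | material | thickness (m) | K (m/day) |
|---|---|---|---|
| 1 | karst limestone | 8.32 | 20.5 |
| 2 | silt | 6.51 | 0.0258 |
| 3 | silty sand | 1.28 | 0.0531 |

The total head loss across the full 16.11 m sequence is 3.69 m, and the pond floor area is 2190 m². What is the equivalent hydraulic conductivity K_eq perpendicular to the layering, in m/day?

Flow is perpendicular to layering, so the layers act in series and the equivalent K is the thickness-weighted harmonic mean.
Total thickness L = 8.32 + 6.51 + 1.28 = 16.11 m.
Σ(b_i/K_i) = 8.32/20.5 + 6.51/0.0258 + 1.28/0.0531 = 276.8 d.
K_eq = L / Σ(b_i/K_i) = 16.11 / 276.8 = 0.05819 m/day.

0.0582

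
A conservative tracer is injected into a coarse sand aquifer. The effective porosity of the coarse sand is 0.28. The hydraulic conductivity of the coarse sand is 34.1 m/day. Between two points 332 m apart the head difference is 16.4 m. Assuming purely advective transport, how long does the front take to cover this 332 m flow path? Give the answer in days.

Hydraulic gradient i = Δh / L = 16.4 / 332 = 0.04940.
Darcy flux q = K · i = 34.10 × 0.04940 = 1.684 m/day.
Seepage velocity v = q / n_e = 1.684 / 0.28 = 6.016 m/day.
Travel time t = L / v = 332 / 6.016 = 55.19 days.

55.2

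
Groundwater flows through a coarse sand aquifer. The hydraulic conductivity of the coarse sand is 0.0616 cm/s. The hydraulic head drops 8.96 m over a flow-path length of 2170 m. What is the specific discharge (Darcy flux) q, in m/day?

Convert K: 0.0616 cm/s × 864 = 53.22 m/day.
Hydraulic gradient i = Δh / L = 8.96 / 2170 = 0.004129.
Specific discharge q = K · i = 53.22 × 0.004129 = 0.2198 m/day.

0.220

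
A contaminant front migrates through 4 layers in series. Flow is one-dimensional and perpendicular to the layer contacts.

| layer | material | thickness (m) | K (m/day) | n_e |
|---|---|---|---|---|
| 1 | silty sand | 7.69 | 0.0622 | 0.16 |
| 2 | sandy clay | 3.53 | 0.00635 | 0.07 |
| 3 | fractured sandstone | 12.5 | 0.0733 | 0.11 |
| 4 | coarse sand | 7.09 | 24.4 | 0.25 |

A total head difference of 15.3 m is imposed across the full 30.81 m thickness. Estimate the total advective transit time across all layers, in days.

257

With flow normal to the layers, continuity requires the same specific discharge q through every layer.
Σ(b_i/K_i) = 7.69/0.0622 + 3.53/0.00635 + 12.5/0.0733 + 7.09/24.4 = 850.4 d.
q = Δh / Σ(b_i/K_i) = 15.3 / 850.4 = 0.01799 m/day.
In each layer the seepage velocity is v_i = q/n_i, so the layer transit time is t_i = b_i·n_i / q:
  layer 1 (silty sand): t_1 = 7.69 × 0.16 / 0.01799 = 68.38 d
  layer 2 (sandy clay): t_2 = 3.53 × 0.07 / 0.01799 = 13.73 d
  layer 3 (fractured sandstone): t_3 = 12.5 × 0.11 / 0.01799 = 76.42 d
  layer 4 (coarse sand): t_4 = 7.09 × 0.25 / 0.01799 = 98.51 d
Total t = Σ t_i = 257.1 days.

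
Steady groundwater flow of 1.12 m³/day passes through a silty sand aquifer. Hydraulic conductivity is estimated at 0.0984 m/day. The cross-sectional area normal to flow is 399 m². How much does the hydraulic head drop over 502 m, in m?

14.3

From Q = K·A·i, i = Q / (K·A) = 1.12 / (0.09840 × 399.0) = 0.02853.
Head loss Δh = i · L = 0.02853 × 502 = 14.32 m.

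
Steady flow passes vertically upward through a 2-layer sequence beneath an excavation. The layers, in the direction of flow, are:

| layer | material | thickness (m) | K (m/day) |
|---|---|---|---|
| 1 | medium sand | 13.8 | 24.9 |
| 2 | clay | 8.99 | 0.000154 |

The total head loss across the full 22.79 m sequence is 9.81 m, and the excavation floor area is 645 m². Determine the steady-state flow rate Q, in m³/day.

0.108

Flow is perpendicular to layering, so the layers act in series and the equivalent K is the thickness-weighted harmonic mean.
Total thickness L = 13.8 + 8.99 = 22.79 m.
Σ(b_i/K_i) = 13.8/24.9 + 8.99/0.000154 = 58377 d.
K_eq = L / Σ(b_i/K_i) = 22.79 / 58377 = 0.0003904 m/day.
Q = K_eq · A · (Δh/L) = 0.0003904 × 645 × (9.81/22.79) = 0.1084 m³/day.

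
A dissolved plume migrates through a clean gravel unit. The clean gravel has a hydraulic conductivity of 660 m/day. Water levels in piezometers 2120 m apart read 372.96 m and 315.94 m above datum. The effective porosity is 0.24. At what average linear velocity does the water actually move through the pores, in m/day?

74.0

Hydraulic gradient i = (372.96 − 315.94) / 2120 = 57.02 / 2120 = 0.02690.
Darcy flux q = K · i = 660.0 × 0.02690 = 17.75 m/day.
Seepage velocity v = q / n_e = 17.75 / 0.24 = 73.96 m/day.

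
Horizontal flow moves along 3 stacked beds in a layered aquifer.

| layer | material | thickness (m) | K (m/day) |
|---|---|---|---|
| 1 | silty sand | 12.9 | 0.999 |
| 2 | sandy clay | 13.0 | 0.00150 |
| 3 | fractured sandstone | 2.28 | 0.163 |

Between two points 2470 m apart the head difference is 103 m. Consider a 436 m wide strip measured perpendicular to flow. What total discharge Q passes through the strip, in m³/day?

241

Flow is parallel to layering, so each bed carries its own Darcy discharge and the transmissivities add.
Σ(K_i·b_i) = 0.999×12.9 + 0.00150×13.0 + 0.163×2.28 = 13.28 m²/day.
Hydraulic gradient i = Δh / L = 103 / 2470 = 0.04170.
Q = Σ(K_i·b_i) · W · i = 13.28 × 436 × 0.04170 = 241.4 m³/day.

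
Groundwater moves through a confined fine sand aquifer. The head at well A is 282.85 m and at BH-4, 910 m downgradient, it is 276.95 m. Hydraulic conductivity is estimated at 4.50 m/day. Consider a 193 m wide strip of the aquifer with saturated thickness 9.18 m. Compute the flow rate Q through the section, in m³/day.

51.7

Cross-sectional area A = 193 × 9.18 = 1772 m².
Hydraulic gradient i = (282.85 − 276.95) / 910 = 5.9 / 910 = 0.006484.
Darcy's law: Q = K · A · i = 4.500 × 1772 × 0.006484 = 51.69 m³/day.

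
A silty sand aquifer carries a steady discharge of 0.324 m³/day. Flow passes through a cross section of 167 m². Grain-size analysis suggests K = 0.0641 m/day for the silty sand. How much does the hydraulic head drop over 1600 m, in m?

48.4

From Q = K·A·i, i = Q / (K·A) = 0.324 / (0.06410 × 167.0) = 0.03027.
Head loss Δh = i · L = 0.03027 × 1600 = 48.43 m.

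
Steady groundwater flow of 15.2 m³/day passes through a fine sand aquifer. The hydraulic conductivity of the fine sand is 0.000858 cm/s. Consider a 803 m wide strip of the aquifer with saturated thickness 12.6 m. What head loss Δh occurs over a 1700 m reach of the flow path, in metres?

3.45

Convert K: 0.000858 cm/s × 864 = 0.7413 m/day.
Cross-sectional area A = 803 × 12.6 = 10118 m².
From Q = K·A·i, i = Q / (K·A) = 15.2 / (0.7413 × 10118) = 0.002027.
Head loss Δh = i · L = 0.002027 × 1700 = 3.445 m.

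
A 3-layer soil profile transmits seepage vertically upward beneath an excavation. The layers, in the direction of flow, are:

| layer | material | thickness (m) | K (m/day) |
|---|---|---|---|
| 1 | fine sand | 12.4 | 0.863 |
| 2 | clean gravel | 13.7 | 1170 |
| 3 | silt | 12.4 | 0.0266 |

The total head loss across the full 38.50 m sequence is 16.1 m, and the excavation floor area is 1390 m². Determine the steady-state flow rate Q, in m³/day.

Flow is perpendicular to layering, so the layers act in series and the equivalent K is the thickness-weighted harmonic mean.
Total thickness L = 12.4 + 13.7 + 12.4 = 38.50 m.
Σ(b_i/K_i) = 12.4/0.863 + 13.7/1170 + 12.4/0.0266 = 480.5 d.
K_eq = L / Σ(b_i/K_i) = 38.50 / 480.5 = 0.08012 m/day.
Q = K_eq · A · (Δh/L) = 0.08012 × 1390 × (16.1/38.50) = 46.57 m³/day.

46.6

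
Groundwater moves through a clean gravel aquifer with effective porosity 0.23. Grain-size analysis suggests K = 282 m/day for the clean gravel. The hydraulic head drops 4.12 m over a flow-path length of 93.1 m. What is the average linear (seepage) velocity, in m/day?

Hydraulic gradient i = Δh / L = 4.12 / 93.1 = 0.04425.
Darcy flux q = K · i = 282.0 × 0.04425 = 12.48 m/day.
Seepage velocity v = q / n_e = 12.48 / 0.23 = 54.26 m/day.

54.3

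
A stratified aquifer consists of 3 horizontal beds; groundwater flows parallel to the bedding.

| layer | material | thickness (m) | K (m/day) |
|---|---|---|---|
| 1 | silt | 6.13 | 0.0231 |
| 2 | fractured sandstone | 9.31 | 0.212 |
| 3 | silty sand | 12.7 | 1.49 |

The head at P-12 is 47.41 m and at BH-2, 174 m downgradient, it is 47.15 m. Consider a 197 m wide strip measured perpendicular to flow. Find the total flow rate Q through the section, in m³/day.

6.19

Flow is parallel to layering, so each bed carries its own Darcy discharge and the transmissivities add.
Σ(K_i·b_i) = 0.0231×6.13 + 0.212×9.31 + 1.49×12.7 = 21.04 m²/day.
Hydraulic gradient i = (47.41 − 47.15) / 174 = 0.26 / 174 = 0.001494.
Q = Σ(K_i·b_i) · W · i = 21.04 × 197 × 0.001494 = 6.193 m³/day.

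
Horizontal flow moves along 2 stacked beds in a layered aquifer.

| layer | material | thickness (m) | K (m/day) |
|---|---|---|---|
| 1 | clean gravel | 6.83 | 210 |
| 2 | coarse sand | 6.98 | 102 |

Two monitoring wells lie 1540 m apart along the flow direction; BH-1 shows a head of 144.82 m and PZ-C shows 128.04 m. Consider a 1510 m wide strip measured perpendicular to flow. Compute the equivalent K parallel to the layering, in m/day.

Flow is parallel to layering, so each bed carries its own Darcy discharge and the transmissivities add.
Σ(K_i·b_i) = 210×6.83 + 102×6.98 = 2146 m²/day.
Total thickness b = 13.81 m, so K_eq = Σ(K_i·b_i)/b = 155.4 m/day.

155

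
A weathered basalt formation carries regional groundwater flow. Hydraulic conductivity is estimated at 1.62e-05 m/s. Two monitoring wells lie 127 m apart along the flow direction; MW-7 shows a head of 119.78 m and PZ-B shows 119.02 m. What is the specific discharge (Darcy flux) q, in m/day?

Convert K: 1.62e-05 m/s × 86400 = 1.400 m/day.
Hydraulic gradient i = (119.78 − 119.02) / 127 = 0.76 / 127 = 0.005984.
Specific discharge q = K · i = 1.400 × 0.005984 = 0.008376 m/day.

0.00838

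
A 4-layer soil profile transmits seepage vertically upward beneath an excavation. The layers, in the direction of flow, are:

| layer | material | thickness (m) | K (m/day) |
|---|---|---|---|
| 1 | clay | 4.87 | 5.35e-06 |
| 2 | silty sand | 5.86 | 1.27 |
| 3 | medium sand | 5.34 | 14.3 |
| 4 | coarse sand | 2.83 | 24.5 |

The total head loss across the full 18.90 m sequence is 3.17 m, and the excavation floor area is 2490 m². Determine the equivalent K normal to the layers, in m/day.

2.08e-05

Flow is perpendicular to layering, so the layers act in series and the equivalent K is the thickness-weighted harmonic mean.
Total thickness L = 4.87 + 5.86 + 5.34 + 2.83 = 18.90 m.
Σ(b_i/K_i) = 4.87/5.35e-06 + 5.86/1.27 + 5.34/14.3 + 2.83/24.5 = 9.103e+05 d.
K_eq = L / Σ(b_i/K_i) = 18.90 / 9.103e+05 = 2.076e-05 m/day.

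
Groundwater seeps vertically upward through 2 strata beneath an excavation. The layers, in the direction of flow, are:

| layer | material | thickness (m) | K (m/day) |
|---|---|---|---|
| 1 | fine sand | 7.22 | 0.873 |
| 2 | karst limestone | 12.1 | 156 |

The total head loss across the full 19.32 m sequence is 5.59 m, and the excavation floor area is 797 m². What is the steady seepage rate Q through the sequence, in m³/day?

534

Flow is perpendicular to layering, so the layers act in series and the equivalent K is the thickness-weighted harmonic mean.
Total thickness L = 7.22 + 12.1 = 19.32 m.
Σ(b_i/K_i) = 7.22/0.873 + 12.1/156 = 8.348 d.
K_eq = L / Σ(b_i/K_i) = 19.32 / 8.348 = 2.314 m/day.
Q = K_eq · A · (Δh/L) = 2.314 × 797 × (5.59/19.32) = 533.7 m³/day.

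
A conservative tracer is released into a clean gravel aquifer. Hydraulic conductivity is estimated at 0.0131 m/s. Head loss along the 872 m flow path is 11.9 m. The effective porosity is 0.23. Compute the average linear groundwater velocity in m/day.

67.2

Convert K: 0.0131 m/s × 86400 = 1132 m/day.
Hydraulic gradient i = Δh / L = 11.9 / 872 = 0.01365.
Darcy flux q = K · i = 1132 × 0.01365 = 15.45 m/day.
Seepage velocity v = q / n_e = 15.45 / 0.23 = 67.16 m/day.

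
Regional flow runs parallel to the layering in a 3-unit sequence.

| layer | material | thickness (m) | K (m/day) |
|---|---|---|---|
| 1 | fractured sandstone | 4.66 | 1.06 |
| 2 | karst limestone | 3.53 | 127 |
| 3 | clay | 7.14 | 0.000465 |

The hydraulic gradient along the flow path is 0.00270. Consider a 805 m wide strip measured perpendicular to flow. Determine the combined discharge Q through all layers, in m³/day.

Flow is parallel to layering, so each bed carries its own Darcy discharge and the transmissivities add.
Σ(K_i·b_i) = 1.06×4.66 + 127×3.53 + 0.000465×7.14 = 453.3 m²/day.
Hydraulic gradient i = 0.00270.
Q = Σ(K_i·b_i) · W · i = 453.3 × 805 × 0.002700 = 985.1 m³/day.

985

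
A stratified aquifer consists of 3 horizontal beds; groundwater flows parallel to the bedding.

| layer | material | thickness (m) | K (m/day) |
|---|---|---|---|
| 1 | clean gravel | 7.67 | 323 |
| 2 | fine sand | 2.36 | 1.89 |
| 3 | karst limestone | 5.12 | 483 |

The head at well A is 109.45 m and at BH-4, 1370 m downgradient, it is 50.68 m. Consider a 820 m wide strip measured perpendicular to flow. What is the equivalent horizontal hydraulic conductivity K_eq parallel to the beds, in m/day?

Flow is parallel to layering, so each bed carries its own Darcy discharge and the transmissivities add.
Σ(K_i·b_i) = 323×7.67 + 1.89×2.36 + 483×5.12 = 4955 m²/day.
Total thickness b = 15.15 m, so K_eq = Σ(K_i·b_i)/b = 327.1 m/day.

327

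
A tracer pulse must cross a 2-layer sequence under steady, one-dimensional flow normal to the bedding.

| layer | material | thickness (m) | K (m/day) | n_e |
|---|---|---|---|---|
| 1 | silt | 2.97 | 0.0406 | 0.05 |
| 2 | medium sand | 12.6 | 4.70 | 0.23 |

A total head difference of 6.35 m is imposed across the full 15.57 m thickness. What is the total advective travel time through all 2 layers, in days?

With flow normal to the layers, continuity requires the same specific discharge q through every layer.
Σ(b_i/K_i) = 2.97/0.0406 + 12.6/4.70 = 75.83 d.
q = Δh / Σ(b_i/K_i) = 6.35 / 75.83 = 0.08374 m/day.
In each layer the seepage velocity is v_i = q/n_i, so the layer transit time is t_i = b_i·n_i / q:
  layer 1 (silt): t_1 = 2.97 × 0.05 / 0.08374 = 1.773 d
  layer 2 (medium sand): t_2 = 12.6 × 0.23 / 0.08374 = 34.61 d
Total t = Σ t_i = 36.38 days.

36.4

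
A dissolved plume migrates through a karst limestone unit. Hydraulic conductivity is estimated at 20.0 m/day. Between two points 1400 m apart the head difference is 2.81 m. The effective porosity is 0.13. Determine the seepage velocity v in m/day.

0.309

Hydraulic gradient i = Δh / L = 2.81 / 1400 = 0.002007.
Darcy flux q = K · i = 20.00 × 0.002007 = 0.04014 m/day.
Seepage velocity v = q / n_e = 0.04014 / 0.13 = 0.3088 m/day.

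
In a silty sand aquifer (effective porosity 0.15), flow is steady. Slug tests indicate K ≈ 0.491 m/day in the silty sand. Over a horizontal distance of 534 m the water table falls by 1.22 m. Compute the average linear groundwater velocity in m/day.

0.00748

Hydraulic gradient i = Δh / L = 1.22 / 534 = 0.002285.
Darcy flux q = K · i = 0.4910 × 0.002285 = 0.001122 m/day.
Seepage velocity v = q / n_e = 0.001122 / 0.15 = 0.007478 m/day.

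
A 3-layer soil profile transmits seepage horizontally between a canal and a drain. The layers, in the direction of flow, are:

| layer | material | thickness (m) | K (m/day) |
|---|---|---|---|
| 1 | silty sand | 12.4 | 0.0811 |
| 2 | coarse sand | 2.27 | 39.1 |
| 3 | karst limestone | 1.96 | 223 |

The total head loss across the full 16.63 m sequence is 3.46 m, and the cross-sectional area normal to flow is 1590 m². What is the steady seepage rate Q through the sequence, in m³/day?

36.0

Flow is perpendicular to layering, so the layers act in series and the equivalent K is the thickness-weighted harmonic mean.
Total thickness L = 12.4 + 2.27 + 1.96 = 16.63 m.
Σ(b_i/K_i) = 12.4/0.0811 + 2.27/39.1 + 1.96/223 = 153.0 d.
K_eq = L / Σ(b_i/K_i) = 16.63 / 153.0 = 0.1087 m/day.
Q = K_eq · A · (Δh/L) = 0.1087 × 1590 × (3.46/16.63) = 35.97 m³/day.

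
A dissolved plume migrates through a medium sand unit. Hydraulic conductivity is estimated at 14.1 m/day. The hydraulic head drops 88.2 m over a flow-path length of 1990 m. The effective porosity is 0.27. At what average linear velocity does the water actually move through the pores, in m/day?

2.31

Hydraulic gradient i = Δh / L = 88.2 / 1990 = 0.04432.
Darcy flux q = K · i = 14.10 × 0.04432 = 0.6249 m/day.
Seepage velocity v = q / n_e = 0.6249 / 0.27 = 2.315 m/day.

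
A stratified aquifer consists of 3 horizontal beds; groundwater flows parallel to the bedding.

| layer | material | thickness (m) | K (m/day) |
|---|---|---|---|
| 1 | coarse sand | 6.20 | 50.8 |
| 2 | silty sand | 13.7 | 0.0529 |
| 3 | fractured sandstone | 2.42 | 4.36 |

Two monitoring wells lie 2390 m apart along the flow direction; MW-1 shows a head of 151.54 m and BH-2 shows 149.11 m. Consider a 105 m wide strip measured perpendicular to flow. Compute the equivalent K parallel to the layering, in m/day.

14.6

Flow is parallel to layering, so each bed carries its own Darcy discharge and the transmissivities add.
Σ(K_i·b_i) = 50.8×6.20 + 0.0529×13.7 + 4.36×2.42 = 326.2 m²/day.
Total thickness b = 22.32 m, so K_eq = Σ(K_i·b_i)/b = 14.62 m/day.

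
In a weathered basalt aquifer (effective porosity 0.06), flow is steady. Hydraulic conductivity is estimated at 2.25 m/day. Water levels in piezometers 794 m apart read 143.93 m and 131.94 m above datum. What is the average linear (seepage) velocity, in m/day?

Hydraulic gradient i = (143.93 − 131.94) / 794 = 11.99 / 794 = 0.01510.
Darcy flux q = K · i = 2.250 × 0.01510 = 0.03398 m/day.
Seepage velocity v = q / n_e = 0.03398 / 0.06 = 0.5663 m/day.

0.566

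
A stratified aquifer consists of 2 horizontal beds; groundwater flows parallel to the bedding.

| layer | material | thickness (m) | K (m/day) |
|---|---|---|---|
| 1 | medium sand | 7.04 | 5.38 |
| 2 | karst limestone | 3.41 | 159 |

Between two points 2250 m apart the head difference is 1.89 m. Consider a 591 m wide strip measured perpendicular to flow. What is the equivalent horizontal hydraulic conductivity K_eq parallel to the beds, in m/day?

55.5

Flow is parallel to layering, so each bed carries its own Darcy discharge and the transmissivities add.
Σ(K_i·b_i) = 5.38×7.04 + 159×3.41 = 580.1 m²/day.
Total thickness b = 10.45 m, so K_eq = Σ(K_i·b_i)/b = 55.51 m/day.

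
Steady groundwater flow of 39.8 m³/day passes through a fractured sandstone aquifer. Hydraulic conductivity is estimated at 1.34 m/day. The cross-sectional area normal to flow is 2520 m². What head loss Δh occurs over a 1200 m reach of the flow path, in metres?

From Q = K·A·i, i = Q / (K·A) = 39.8 / (1.340 × 2520) = 0.01179.
Head loss Δh = i · L = 0.01179 × 1200 = 14.14 m.

14.1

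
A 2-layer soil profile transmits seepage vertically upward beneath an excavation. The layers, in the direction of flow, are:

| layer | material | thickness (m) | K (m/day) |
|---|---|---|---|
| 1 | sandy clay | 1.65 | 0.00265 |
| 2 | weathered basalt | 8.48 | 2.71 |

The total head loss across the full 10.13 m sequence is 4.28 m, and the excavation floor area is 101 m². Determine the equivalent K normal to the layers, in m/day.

Flow is perpendicular to layering, so the layers act in series and the equivalent K is the thickness-weighted harmonic mean.
Total thickness L = 1.65 + 8.48 = 10.13 m.
Σ(b_i/K_i) = 1.65/0.00265 + 8.48/2.71 = 625.8 d.
K_eq = L / Σ(b_i/K_i) = 10.13 / 625.8 = 0.01619 m/day.

0.0162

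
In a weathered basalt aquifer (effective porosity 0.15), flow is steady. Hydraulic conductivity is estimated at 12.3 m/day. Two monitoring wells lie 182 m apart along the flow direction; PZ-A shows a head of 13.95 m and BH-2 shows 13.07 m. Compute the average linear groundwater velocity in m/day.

Hydraulic gradient i = (13.95 − 13.07) / 182 = 0.88 / 182 = 0.004835.
Darcy flux q = K · i = 12.30 × 0.004835 = 0.05947 m/day.
Seepage velocity v = q / n_e = 0.05947 / 0.15 = 0.3965 m/day.

0.396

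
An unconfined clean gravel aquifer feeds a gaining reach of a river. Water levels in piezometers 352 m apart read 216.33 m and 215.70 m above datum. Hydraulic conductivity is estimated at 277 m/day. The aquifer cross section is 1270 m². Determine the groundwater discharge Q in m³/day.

Hydraulic gradient i = (216.33 − 215.70) / 352 = 0.63 / 352 = 0.001790.
Darcy's law: Q = K · A · i = 277.0 × 1270 × 0.001790 = 629.6 m³/day.

630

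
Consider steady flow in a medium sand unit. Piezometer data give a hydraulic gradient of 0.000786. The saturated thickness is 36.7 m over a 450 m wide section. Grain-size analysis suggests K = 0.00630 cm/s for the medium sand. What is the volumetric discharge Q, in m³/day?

Convert K: 0.00630 cm/s × 864 = 5.443 m/day.
Cross-sectional area A = 450 × 36.7 = 16515 m².
Hydraulic gradient i = 0.000786.
Darcy's law: Q = K · A · i = 5.443 × 16515 × 0.0007860 = 70.66 m³/day.

70.7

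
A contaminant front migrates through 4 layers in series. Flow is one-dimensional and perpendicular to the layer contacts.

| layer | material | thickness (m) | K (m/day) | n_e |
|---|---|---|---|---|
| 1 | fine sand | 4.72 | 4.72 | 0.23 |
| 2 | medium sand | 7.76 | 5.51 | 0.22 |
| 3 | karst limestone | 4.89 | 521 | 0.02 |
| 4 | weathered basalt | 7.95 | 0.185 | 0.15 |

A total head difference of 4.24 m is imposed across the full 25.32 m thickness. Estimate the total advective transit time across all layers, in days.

With flow normal to the layers, continuity requires the same specific discharge q through every layer.
Σ(b_i/K_i) = 4.72/4.72 + 7.76/5.51 + 4.89/521 + 7.95/0.185 = 45.39 d.
q = Δh / Σ(b_i/K_i) = 4.24 / 45.39 = 0.09341 m/day.
In each layer the seepage velocity is v_i = q/n_i, so the layer transit time is t_i = b_i·n_i / q:
  layer 1 (fine sand): t_1 = 4.72 × 0.23 / 0.09341 = 11.62 d
  layer 2 (medium sand): t_2 = 7.76 × 0.22 / 0.09341 = 18.28 d
  layer 3 (karst limestone): t_3 = 4.89 × 0.02 / 0.09341 = 1.047 d
  layer 4 (weathered basalt): t_4 = 7.95 × 0.15 / 0.09341 = 12.77 d
Total t = Σ t_i = 43.71 days.

43.7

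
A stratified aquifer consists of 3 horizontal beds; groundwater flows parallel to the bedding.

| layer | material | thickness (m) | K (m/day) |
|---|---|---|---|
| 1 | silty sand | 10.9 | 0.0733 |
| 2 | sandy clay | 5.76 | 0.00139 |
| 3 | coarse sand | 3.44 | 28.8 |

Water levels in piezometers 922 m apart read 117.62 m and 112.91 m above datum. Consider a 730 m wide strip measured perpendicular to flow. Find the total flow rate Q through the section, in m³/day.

372

Flow is parallel to layering, so each bed carries its own Darcy discharge and the transmissivities add.
Σ(K_i·b_i) = 0.0733×10.9 + 0.00139×5.76 + 28.8×3.44 = 99.88 m²/day.
Hydraulic gradient i = (117.62 − 112.91) / 922 = 4.71 / 922 = 0.005108.
Q = Σ(K_i·b_i) · W · i = 99.88 × 730 × 0.005108 = 372.5 m³/day.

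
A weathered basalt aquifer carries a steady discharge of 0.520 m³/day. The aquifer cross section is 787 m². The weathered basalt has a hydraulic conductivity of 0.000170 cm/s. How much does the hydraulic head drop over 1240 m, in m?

5.58

Convert K: 0.000170 cm/s × 864 = 0.1469 m/day.
From Q = K·A·i, i = Q / (K·A) = 0.520 / (0.1469 × 787.0) = 0.004498.
Head loss Δh = i · L = 0.004498 × 1240 = 5.578 m.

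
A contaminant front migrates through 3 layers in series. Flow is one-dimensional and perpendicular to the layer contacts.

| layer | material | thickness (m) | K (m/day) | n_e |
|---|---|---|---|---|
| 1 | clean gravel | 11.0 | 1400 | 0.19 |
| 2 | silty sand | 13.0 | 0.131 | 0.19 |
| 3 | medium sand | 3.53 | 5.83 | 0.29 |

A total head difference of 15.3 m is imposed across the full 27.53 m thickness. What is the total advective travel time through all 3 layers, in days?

With flow normal to the layers, continuity requires the same specific discharge q through every layer.
Σ(b_i/K_i) = 11.0/1400 + 13.0/0.131 + 3.53/5.83 = 99.85 d.
q = Δh / Σ(b_i/K_i) = 15.3 / 99.85 = 0.1532 m/day.
In each layer the seepage velocity is v_i = q/n_i, so the layer transit time is t_i = b_i·n_i / q:
  layer 1 (clean gravel): t_1 = 11.0 × 0.19 / 0.1532 = 13.64 d
  layer 2 (silty sand): t_2 = 13.0 × 0.19 / 0.1532 = 16.12 d
  layer 3 (medium sand): t_3 = 3.53 × 0.29 / 0.1532 = 6.681 d
Total t = Σ t_i = 36.44 days.

36.4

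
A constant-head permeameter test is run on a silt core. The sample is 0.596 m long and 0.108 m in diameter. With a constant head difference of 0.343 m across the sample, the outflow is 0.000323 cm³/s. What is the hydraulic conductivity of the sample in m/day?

0.00529

Cross-sectional area A = π·(d/2)² = π × (0.108/2)² = 0.009161 m².
Convert discharge: 0.000323 cm³/s = 3.230e-10 m³/s.
Darcy's law rearranged: K = Q·L / (A·Δh) = 3.230e-10 × 0.596 / (0.009161 × 0.343) = 6.127e-08 m/s = 0.005293 m/day.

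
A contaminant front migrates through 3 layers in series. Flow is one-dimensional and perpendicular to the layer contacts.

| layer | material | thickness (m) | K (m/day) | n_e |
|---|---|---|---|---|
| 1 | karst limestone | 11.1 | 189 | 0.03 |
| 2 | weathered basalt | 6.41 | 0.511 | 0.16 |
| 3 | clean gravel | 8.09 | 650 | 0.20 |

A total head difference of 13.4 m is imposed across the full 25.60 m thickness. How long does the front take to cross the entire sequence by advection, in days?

2.80

With flow normal to the layers, continuity requires the same specific discharge q through every layer.
Σ(b_i/K_i) = 11.1/189 + 6.41/0.511 + 8.09/650 = 12.62 d.
q = Δh / Σ(b_i/K_i) = 13.4 / 12.62 = 1.062 m/day.
In each layer the seepage velocity is v_i = q/n_i, so the layer transit time is t_i = b_i·n_i / q:
  layer 1 (karst limestone): t_1 = 11.1 × 0.03 / 1.062 = 0.3135 d
  layer 2 (weathered basalt): t_2 = 6.41 × 0.16 / 1.062 = 0.9655 d
  layer 3 (clean gravel): t_3 = 8.09 × 0.20 / 1.062 = 1.523 d
Total t = Σ t_i = 2.802 days.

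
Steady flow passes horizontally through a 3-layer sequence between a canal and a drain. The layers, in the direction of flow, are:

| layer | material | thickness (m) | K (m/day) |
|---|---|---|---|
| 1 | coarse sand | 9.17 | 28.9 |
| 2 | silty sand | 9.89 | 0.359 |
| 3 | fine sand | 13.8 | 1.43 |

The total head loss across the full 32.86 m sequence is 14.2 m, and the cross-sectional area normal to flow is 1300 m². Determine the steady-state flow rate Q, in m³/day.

492

Flow is perpendicular to layering, so the layers act in series and the equivalent K is the thickness-weighted harmonic mean.
Total thickness L = 9.17 + 9.89 + 13.8 = 32.86 m.
Σ(b_i/K_i) = 9.17/28.9 + 9.89/0.359 + 13.8/1.43 = 37.52 d.
K_eq = L / Σ(b_i/K_i) = 32.86 / 37.52 = 0.8759 m/day.
Q = K_eq · A · (Δh/L) = 0.8759 × 1300 × (14.2/32.86) = 492.1 m³/day.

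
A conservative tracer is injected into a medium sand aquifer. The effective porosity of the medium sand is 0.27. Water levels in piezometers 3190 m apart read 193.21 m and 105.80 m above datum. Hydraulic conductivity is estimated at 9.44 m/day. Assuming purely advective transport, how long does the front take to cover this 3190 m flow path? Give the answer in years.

Hydraulic gradient i = (193.21 − 105.80) / 3190 = 87.41 / 3190 = 0.02740.
Darcy flux q = K · i = 9.440 × 0.02740 = 0.2587 m/day.
Seepage velocity v = q / n_e = 0.2587 / 0.27 = 0.9580 m/day.
Travel time t = L / v = 3190 / 0.9580 = 3330 days = 9.116 years.

9.12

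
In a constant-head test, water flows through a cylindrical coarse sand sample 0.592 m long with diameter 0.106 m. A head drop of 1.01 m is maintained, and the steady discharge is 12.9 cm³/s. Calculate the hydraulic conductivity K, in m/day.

Cross-sectional area A = π·(d/2)² = π × (0.106/2)² = 0.008825 m².
Convert discharge: 12.9 cm³/s = 1.290e-05 m³/s.
Darcy's law rearranged: K = Q·L / (A·Δh) = 1.290e-05 × 0.592 / (0.008825 × 1.01) = 0.0008568 m/s = 74.03 m/day.

74.0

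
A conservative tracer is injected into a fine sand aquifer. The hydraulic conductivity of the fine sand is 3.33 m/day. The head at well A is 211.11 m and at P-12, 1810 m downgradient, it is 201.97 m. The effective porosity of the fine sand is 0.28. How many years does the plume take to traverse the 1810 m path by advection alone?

Hydraulic gradient i = (211.11 − 201.97) / 1810 = 9.14 / 1810 = 0.005050.
Darcy flux q = K · i = 3.330 × 0.005050 = 0.01682 m/day.
Seepage velocity v = q / n_e = 0.01682 / 0.28 = 0.06006 m/day.
Travel time t = L / v = 1810 / 0.06006 = 30139 days = 82.52 years.

82.5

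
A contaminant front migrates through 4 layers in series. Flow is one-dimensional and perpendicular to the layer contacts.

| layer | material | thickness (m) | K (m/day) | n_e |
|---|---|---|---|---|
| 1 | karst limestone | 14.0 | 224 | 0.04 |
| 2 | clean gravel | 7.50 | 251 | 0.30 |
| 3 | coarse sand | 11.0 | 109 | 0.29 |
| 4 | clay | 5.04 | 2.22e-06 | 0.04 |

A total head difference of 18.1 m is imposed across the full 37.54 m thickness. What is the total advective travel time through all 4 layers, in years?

2130

With flow normal to the layers, continuity requires the same specific discharge q through every layer.
Σ(b_i/K_i) = 14.0/224 + 7.50/251 + 11.0/109 + 5.04/2.22e-06 = 2.270e+06 d.
q = Δh / Σ(b_i/K_i) = 18.1 / 2.270e+06 = 7.973e-06 m/day.
In each layer the seepage velocity is v_i = q/n_i, so the layer transit time is t_i = b_i·n_i / q:
  layer 1 (karst limestone): t_1 = 14.0 × 0.04 / 7.973e-06 = 70240 d
  layer 2 (clean gravel): t_2 = 7.50 × 0.30 / 7.973e-06 = 2.822e+05 d
  layer 3 (coarse sand): t_3 = 11.0 × 0.29 / 7.973e-06 = 4.001e+05 d
  layer 4 (clay): t_4 = 5.04 × 0.04 / 7.973e-06 = 25287 d
Total t = Σ t_i = 7.779e+05 days = 2130 years.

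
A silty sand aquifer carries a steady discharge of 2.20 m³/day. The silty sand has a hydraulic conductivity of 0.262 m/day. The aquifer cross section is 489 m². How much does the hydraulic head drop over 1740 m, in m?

29.9

From Q = K·A·i, i = Q / (K·A) = 2.20 / (0.2620 × 489.0) = 0.01717.
Head loss Δh = i · L = 0.01717 × 1740 = 29.88 m.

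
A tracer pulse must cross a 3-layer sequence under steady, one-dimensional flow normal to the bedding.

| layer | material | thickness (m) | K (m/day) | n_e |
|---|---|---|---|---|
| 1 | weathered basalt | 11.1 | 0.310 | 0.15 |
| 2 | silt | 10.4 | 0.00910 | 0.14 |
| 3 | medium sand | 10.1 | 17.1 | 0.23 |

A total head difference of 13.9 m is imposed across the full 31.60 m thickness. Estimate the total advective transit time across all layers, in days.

462

With flow normal to the layers, continuity requires the same specific discharge q through every layer.
Σ(b_i/K_i) = 11.1/0.310 + 10.4/0.00910 + 10.1/17.1 = 1179 d.
q = Δh / Σ(b_i/K_i) = 13.9 / 1179 = 0.01179 m/day.
In each layer the seepage velocity is v_i = q/n_i, so the layer transit time is t_i = b_i·n_i / q:
  layer 1 (weathered basalt): t_1 = 11.1 × 0.15 / 0.01179 = 141.3 d
  layer 2 (silt): t_2 = 10.4 × 0.14 / 0.01179 = 123.5 d
  layer 3 (medium sand): t_3 = 10.1 × 0.23 / 0.01179 = 197.1 d
Total t = Σ t_i = 461.9 days.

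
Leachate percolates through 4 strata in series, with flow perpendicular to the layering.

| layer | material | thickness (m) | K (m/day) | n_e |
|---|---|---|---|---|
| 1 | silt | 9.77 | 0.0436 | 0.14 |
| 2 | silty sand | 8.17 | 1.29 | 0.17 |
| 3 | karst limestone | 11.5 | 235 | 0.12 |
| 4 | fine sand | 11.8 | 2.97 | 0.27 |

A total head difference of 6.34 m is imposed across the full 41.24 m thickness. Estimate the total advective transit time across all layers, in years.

0.741

With flow normal to the layers, continuity requires the same specific discharge q through every layer.
Σ(b_i/K_i) = 9.77/0.0436 + 8.17/1.29 + 11.5/235 + 11.8/2.97 = 234.4 d.
q = Δh / Σ(b_i/K_i) = 6.34 / 234.4 = 0.02704 m/day.
In each layer the seepage velocity is v_i = q/n_i, so the layer transit time is t_i = b_i·n_i / q:
  layer 1 (silt): t_1 = 9.77 × 0.14 / 0.02704 = 50.58 d
  layer 2 (silty sand): t_2 = 8.17 × 0.17 / 0.02704 = 51.36 d
  layer 3 (karst limestone): t_3 = 11.5 × 0.12 / 0.02704 = 51.03 d
  layer 4 (fine sand): t_4 = 11.8 × 0.27 / 0.02704 = 117.8 d
Total t = Σ t_i = 270.8 days = 0.7413 years.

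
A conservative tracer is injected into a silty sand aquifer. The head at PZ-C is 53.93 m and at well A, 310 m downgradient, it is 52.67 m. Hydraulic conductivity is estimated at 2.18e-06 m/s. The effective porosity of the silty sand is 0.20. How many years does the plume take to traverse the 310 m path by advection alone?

222

Convert K: 2.18e-06 m/s × 86400 = 0.1884 m/day.
Hydraulic gradient i = (53.93 − 52.67) / 310 = 1.26 / 310 = 0.004065.
Darcy flux q = K · i = 0.1884 × 0.004065 = 0.0007656 m/day.
Seepage velocity v = q / n_e = 0.0007656 / 0.20 = 0.003828 m/day.
Travel time t = L / v = 310 / 0.003828 = 80986 days = 221.7 years.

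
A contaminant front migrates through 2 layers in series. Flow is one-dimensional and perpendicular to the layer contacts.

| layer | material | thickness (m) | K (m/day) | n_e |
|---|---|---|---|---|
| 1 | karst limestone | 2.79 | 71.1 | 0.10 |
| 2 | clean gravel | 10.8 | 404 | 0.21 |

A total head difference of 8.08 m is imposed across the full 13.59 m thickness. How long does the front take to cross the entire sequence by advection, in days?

With flow normal to the layers, continuity requires the same specific discharge q through every layer.
Σ(b_i/K_i) = 2.79/71.1 + 10.8/404 = 0.06597 d.
q = Δh / Σ(b_i/K_i) = 8.08 / 0.06597 = 122.5 m/day.
In each layer the seepage velocity is v_i = q/n_i, so the layer transit time is t_i = b_i·n_i / q:
  layer 1 (karst limestone): t_1 = 2.79 × 0.10 / 122.5 = 0.002278 d
  layer 2 (clean gravel): t_2 = 10.8 × 0.21 / 122.5 = 0.01852 d
Total t = Σ t_i = 0.02080 days.

0.0208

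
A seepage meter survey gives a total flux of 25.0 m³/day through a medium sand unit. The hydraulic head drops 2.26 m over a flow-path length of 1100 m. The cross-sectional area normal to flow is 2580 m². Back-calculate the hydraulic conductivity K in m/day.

Hydraulic gradient i = Δh / L = 2.26 / 1100 = 0.002055.
From Q = K·A·i, K = Q / (A·i) = 25.0 / (2580 × 0.002055) = 4.716 m/day.

4.72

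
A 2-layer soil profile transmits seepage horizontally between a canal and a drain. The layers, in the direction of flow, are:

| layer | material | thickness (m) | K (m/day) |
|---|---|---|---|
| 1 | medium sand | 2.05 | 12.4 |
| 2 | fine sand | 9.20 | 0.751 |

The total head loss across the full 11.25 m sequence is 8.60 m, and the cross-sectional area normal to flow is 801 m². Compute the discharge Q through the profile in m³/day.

555

Flow is perpendicular to layering, so the layers act in series and the equivalent K is the thickness-weighted harmonic mean.
Total thickness L = 2.05 + 9.20 = 11.25 m.
Σ(b_i/K_i) = 2.05/12.4 + 9.20/0.751 = 12.42 d.
K_eq = L / Σ(b_i/K_i) = 11.25 / 12.42 = 0.9061 m/day.
Q = K_eq · A · (Δh/L) = 0.9061 × 801 × (8.60/11.25) = 554.8 m³/day.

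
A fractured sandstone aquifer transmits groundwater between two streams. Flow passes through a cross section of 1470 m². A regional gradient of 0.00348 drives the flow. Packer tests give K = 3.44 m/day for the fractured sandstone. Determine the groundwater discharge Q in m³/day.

17.6

Hydraulic gradient i = 0.00348.
Darcy's law: Q = K · A · i = 3.440 × 1470 × 0.003480 = 17.60 m³/day.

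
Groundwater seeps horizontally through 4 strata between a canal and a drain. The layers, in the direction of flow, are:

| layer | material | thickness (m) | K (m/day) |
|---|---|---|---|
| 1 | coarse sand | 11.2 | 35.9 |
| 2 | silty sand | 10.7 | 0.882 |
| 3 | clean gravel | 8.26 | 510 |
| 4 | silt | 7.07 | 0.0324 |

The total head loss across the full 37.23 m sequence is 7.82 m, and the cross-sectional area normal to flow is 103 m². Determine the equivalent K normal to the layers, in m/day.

0.161

Flow is perpendicular to layering, so the layers act in series and the equivalent K is the thickness-weighted harmonic mean.
Total thickness L = 11.2 + 10.7 + 8.26 + 7.07 = 37.23 m.
Σ(b_i/K_i) = 11.2/35.9 + 10.7/0.882 + 8.26/510 + 7.07/0.0324 = 230.7 d.
K_eq = L / Σ(b_i/K_i) = 37.23 / 230.7 = 0.1614 m/day.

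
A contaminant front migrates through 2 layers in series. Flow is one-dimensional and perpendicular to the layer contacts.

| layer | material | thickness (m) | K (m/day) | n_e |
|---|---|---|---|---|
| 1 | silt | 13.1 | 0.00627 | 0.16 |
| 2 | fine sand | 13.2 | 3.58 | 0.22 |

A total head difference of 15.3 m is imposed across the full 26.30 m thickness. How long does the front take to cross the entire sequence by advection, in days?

With flow normal to the layers, continuity requires the same specific discharge q through every layer.
Σ(b_i/K_i) = 13.1/0.00627 + 13.2/3.58 = 2093 d.
q = Δh / Σ(b_i/K_i) = 15.3 / 2093 = 0.007310 m/day.
In each layer the seepage velocity is v_i = q/n_i, so the layer transit time is t_i = b_i·n_i / q:
  layer 1 (silt): t_1 = 13.1 × 0.16 / 0.007310 = 286.7 d
  layer 2 (fine sand): t_2 = 13.2 × 0.22 / 0.007310 = 397.3 d
Total t = Σ t_i = 684.0 days.

684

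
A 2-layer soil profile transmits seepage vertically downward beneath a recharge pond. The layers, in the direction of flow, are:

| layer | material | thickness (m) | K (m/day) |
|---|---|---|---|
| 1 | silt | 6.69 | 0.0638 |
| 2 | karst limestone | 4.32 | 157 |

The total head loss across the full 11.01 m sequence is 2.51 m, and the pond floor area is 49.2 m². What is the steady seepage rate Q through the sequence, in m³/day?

Flow is perpendicular to layering, so the layers act in series and the equivalent K is the thickness-weighted harmonic mean.
Total thickness L = 6.69 + 4.32 = 11.01 m.
Σ(b_i/K_i) = 6.69/0.0638 + 4.32/157 = 104.9 d.
K_eq = L / Σ(b_i/K_i) = 11.01 / 104.9 = 0.1050 m/day.
Q = K_eq · A · (Δh/L) = 0.1050 × 49.2 × (2.51/11.01) = 1.177 m³/day.

1.18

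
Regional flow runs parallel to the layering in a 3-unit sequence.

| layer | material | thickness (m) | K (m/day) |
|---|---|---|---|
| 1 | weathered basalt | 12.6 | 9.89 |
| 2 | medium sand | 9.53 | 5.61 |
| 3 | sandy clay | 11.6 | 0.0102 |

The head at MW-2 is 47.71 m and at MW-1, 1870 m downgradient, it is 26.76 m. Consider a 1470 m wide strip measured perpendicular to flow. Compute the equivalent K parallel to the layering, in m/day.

Flow is parallel to layering, so each bed carries its own Darcy discharge and the transmissivities add.
Σ(K_i·b_i) = 9.89×12.6 + 5.61×9.53 + 0.0102×11.6 = 178.2 m²/day.
Total thickness b = 33.73 m, so K_eq = Σ(K_i·b_i)/b = 5.283 m/day.

5.28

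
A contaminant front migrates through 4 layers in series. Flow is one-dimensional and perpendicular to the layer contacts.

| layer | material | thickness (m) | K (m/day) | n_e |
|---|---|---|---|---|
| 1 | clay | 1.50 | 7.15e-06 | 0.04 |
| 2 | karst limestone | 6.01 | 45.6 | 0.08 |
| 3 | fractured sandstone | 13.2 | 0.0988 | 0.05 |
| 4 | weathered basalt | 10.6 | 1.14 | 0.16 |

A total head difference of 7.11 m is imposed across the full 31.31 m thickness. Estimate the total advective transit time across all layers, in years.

With flow normal to the layers, continuity requires the same specific discharge q through every layer.
Σ(b_i/K_i) = 1.50/7.15e-06 + 6.01/45.6 + 13.2/0.0988 + 10.6/1.14 = 2.099e+05 d.
q = Δh / Σ(b_i/K_i) = 7.11 / 2.099e+05 = 3.387e-05 m/day.
In each layer the seepage velocity is v_i = q/n_i, so the layer transit time is t_i = b_i·n_i / q:
  layer 1 (clay): t_1 = 1.50 × 0.04 / 3.387e-05 = 1772 d
  layer 2 (karst limestone): t_2 = 6.01 × 0.08 / 3.387e-05 = 14196 d
  layer 3 (fractured sandstone): t_3 = 13.2 × 0.05 / 3.387e-05 = 19487 d
  layer 4 (weathered basalt): t_4 = 10.6 × 0.16 / 3.387e-05 = 50077 d
Total t = Σ t_i = 85532 days = 234.2 years.

234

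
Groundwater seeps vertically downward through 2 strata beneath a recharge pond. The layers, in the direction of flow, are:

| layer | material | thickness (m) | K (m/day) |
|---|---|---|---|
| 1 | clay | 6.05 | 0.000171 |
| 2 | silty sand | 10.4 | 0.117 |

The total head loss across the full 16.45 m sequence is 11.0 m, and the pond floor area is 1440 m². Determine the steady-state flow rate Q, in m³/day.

0.447

Flow is perpendicular to layering, so the layers act in series and the equivalent K is the thickness-weighted harmonic mean.
Total thickness L = 6.05 + 10.4 = 16.45 m.
Σ(b_i/K_i) = 6.05/0.000171 + 10.4/0.117 = 35469 d.
K_eq = L / Σ(b_i/K_i) = 16.45 / 35469 = 0.0004638 m/day.
Q = K_eq · A · (Δh/L) = 0.0004638 × 1440 × (11.0/16.45) = 0.4466 m³/day.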